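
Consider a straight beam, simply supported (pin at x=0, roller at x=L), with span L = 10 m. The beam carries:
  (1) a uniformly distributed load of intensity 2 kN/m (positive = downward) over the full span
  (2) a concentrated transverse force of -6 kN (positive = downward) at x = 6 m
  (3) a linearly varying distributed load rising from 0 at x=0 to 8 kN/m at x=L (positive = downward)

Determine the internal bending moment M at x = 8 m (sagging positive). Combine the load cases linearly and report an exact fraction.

Load 1 — uniform load w=2 kN/m over full span:
  M_1 = wx(L-x)/2 = 2·8·(10-8)/2 = 16 kN·m
Load 2 — point force P=-6 kN at a=6 m (b=L-a=4):
  M_2 = Pa(L-x)/L  [x>a] = (-6)·6·(10-8)/10 = -36/5 kN·m
Load 3 — triangular load w₀=8 kN/m (0→w₀ over full span):
  M_3 = w₀Lx/6 - w₀x³/(6L) = 8·10·8/6 - 8·8³/(6·10) = 192/5 kN·m
Superposition: M = Σ M_i = 236/5 kN·m ≈ 47.200000 kN·m

M(8) = 236/5 kN·m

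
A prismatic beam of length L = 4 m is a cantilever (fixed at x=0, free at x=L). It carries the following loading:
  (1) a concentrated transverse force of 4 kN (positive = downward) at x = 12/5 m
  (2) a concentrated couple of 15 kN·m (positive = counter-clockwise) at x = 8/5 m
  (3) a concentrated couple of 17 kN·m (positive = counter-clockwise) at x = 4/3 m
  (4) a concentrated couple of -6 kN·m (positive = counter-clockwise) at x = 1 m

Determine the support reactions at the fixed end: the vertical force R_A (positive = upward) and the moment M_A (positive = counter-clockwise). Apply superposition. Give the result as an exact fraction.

Load 1 — point force P=4 kN at a=12/5 m (b=L-a=8/5):
  R_A = P = 4 kN
  M_A = Pa = 4·(12/5) = 48/5 kN·m
Load 2 — applied couple M₀=15 kN·m at a=8/5 m (b=L-a=12/5):
  R_A = 0 kN
  M_A = -M₀ = -15 kN·m
Load 3 — applied couple M₀=17 kN·m at a=4/3 m (b=L-a=8/3):
  R_A = 0 kN
  M_A = -M₀ = -17 kN·m
Load 4 — applied couple M₀=-6 kN·m at a=1 m (b=L-a=3):
  R_A = 0 kN
  M_A = -M₀ = -(-6) = 6 kN·m
Superposition: R_A = 4 kN, M_A = -82/5 kN·m

R_A = 4 kN, M_A = -82/5 kN·m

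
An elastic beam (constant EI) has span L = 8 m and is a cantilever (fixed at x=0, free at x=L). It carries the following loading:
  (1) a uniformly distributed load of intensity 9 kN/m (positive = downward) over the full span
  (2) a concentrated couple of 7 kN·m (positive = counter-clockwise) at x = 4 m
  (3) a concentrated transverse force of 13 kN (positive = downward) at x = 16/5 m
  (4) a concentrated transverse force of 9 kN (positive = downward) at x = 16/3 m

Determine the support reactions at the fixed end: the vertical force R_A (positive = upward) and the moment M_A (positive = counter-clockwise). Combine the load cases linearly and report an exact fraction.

Load 1 — uniform load w=9 kN/m over full span:
  R_A = wL = 9·8 = 72 kN
  M_A = wL²/2 = 9·8²/2 = 288 kN·m
Load 2 — applied couple M₀=7 kN·m at a=4 m (b=L-a=4):
  R_A = 0 kN
  M_A = -M₀ = -7 kN·m
Load 3 — point force P=13 kN at a=16/5 m (b=L-a=24/5):
  R_A = P = 13 kN
  M_A = Pa = 13·(16/5) = 208/5 kN·m
Load 4 — point force P=9 kN at a=16/3 m (b=L-a=8/3):
  R_A = P = 9 kN
  M_A = Pa = 9·(16/3) = 48 kN·m
Superposition: R_A = 94 kN, M_A = 1853/5 kN·m

R_A = 94 kN, M_A = 1853/5 kN·m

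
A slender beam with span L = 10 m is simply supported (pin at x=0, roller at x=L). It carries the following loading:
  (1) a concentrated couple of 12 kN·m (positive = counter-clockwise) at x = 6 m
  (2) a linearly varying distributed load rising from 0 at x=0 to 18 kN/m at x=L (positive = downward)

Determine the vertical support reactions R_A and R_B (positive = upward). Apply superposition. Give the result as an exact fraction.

R_A = 156/5 kN, R_B = 294/5 kN

Load 1 — applied couple M₀=12 kN·m at a=6 m (b=L-a=4):
  R_A = M₀/L = 12/10 = 6/5 kN
  R_B = -M₀/L = -12/10 = -6/5 kN
Load 2 — triangular load w₀=18 kN/m (0→w₀ over full span):
  R_A = w₀L/6 = 18·10/6 = 30 kN
  R_B = w₀L/3 = 18·10/3 = 60 kN
Superposition: R_A = 156/5 kN, R_B = 294/5 kN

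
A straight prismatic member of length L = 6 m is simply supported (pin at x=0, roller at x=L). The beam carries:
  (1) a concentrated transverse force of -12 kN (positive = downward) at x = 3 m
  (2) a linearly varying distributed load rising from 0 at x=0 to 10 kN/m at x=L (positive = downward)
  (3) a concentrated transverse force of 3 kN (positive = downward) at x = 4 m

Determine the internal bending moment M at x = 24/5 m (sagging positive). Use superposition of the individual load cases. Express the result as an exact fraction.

M(24/5) = 312/25 kN·m

Load 1 — point force P=-12 kN at a=3 m (b=L-a=3):
  M_1 = Pa(L-x)/L  [x>a] = (-12)·3·(6-(24/5))/6 = -36/5 kN·m
Load 2 — triangular load w₀=10 kN/m (0→w₀ over full span):
  M_2 = w₀Lx/6 - w₀x³/(6L) = 10·6·(24/5)/6 - 10·(24/5)³/(6·6) = 432/25 kN·m
Load 3 — point force P=3 kN at a=4 m (b=L-a=2):
  M_3 = Pa(L-x)/L  [x>a] = 3·4·(6-(24/5))/6 = 12/5 kN·m
Superposition: M = Σ M_i = 312/25 kN·m ≈ 12.480000 kN·m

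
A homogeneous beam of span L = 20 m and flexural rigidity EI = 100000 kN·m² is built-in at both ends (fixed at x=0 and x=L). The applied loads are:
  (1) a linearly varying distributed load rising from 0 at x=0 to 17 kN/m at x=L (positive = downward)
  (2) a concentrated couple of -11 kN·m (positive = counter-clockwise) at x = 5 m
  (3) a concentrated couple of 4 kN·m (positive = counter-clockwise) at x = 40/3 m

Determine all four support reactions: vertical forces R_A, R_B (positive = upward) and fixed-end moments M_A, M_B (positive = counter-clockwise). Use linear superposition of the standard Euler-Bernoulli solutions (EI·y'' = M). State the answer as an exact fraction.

R_A = 24311/480 kN, M_A = 3681/16 kN·m, R_B = 57289/480 kN, M_B = -5495/16 kN·m

Load 1 — triangular load w₀=17 kN/m (0→w₀ over full span):
  R_A = 3w₀L/20 = 3·17·20/20 = 51 kN
  M_A = w₀L²/30 = 17·20²/30 = 680/3 kN·m
  R_B = 7w₀L/20 = 7·17·20/20 = 119 kN
  M_B = -w₀L²/20 = -17·20²/20 = -340 kN·m
Load 2 — applied couple M₀=-11 kN·m at a=5 m (b=L-a=15):
  R_A = 6M₀ab/L³ = 6·(-11)·5·15/20³ = -99/160 kN
  M_A = M₀b(2a-b)/L² = (-11)·15·(2·5-15)/20² = 33/16 kN·m
  R_B = -6M₀ab/L³ = -6·(-11)·5·15/20³ = 99/160 kN
  M_B = M₀a(2b-a)/L² = (-11)·5·(2·15-5)/20² = -55/16 kN·m
Load 3 — applied couple M₀=4 kN·m at a=40/3 m (b=L-a=20/3):
  R_A = 6M₀ab/L³ = 6·4·(40/3)·(20/3)/20³ = 4/15 kN
  M_A = M₀b(2a-b)/L² = 4·(20/3)·(2·(40/3)-(20/3))/20² = 4/3 kN·m
  R_B = -6M₀ab/L³ = -6·4·(40/3)·(20/3)/20³ = -4/15 kN
  M_B = M₀a(2b-a)/L² = 4·(40/3)·(2·(20/3)-(40/3))/20² = 0 kN·m
Superposition: R_A = 24311/480 kN, M_A = 3681/16 kN·m, R_B = 57289/480 kN, M_B = -5495/16 kN·m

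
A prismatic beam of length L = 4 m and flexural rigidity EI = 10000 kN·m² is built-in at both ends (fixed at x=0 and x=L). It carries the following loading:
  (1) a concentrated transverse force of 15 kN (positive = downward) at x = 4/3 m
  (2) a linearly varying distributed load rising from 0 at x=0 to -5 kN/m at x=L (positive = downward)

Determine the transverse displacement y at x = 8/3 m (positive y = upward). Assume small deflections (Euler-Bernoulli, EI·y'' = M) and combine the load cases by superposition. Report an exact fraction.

Load 1 — point force P=15 kN at a=4/3 m (b=L-a=8/3):
  y_1 = -Pa²(L-x)²(3bL-(3b+a)(L-x))/(6L³EI)  [x>a] = -15·(4/3)²·(4-(8/3))²·(3·(8/3)·4-(3·(8/3)+(4/3))·(4-(8/3)))/(6·4³·10000) = -22/91125 m
Load 2 — triangular load w₀=-5 kN/m (0→w₀ over full span):
  y_2 = -w₀x²(L-x)²(x+2L)/(120LEI) = -(-5)·(8/3)²·(4-(8/3))²·((8/3)+2·4)/(120·4·10000) = 64/455625 m
Superposition: y = Σ y_i = -46/455625 m ≈ -0.000101 m

y(8/3) = -46/455625 m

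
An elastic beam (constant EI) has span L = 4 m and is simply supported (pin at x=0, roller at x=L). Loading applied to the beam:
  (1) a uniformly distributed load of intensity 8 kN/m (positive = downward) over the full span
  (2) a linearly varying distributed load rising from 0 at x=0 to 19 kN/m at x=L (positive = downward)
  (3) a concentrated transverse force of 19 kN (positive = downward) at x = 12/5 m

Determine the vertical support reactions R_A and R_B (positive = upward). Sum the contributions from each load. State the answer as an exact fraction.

Load 1 — uniform load w=8 kN/m over full span:
  R_A = wL/2 = 8·4/2 = 16 kN
  R_B = wL/2 = 8·4/2 = 16 kN
Load 2 — triangular load w₀=19 kN/m (0→w₀ over full span):
  R_A = w₀L/6 = 19·4/6 = 38/3 kN
  R_B = w₀L/3 = 19·4/3 = 76/3 kN
Load 3 — point force P=19 kN at a=12/5 m (b=L-a=8/5):
  R_A = Pb/L = 19·(8/5)/4 = 38/5 kN
  R_B = Pa/L = 19·(12/5)/4 = 57/5 kN
Superposition: R_A = 544/15 kN, R_B = 791/15 kN

R_A = 544/15 kN, R_B = 791/15 kN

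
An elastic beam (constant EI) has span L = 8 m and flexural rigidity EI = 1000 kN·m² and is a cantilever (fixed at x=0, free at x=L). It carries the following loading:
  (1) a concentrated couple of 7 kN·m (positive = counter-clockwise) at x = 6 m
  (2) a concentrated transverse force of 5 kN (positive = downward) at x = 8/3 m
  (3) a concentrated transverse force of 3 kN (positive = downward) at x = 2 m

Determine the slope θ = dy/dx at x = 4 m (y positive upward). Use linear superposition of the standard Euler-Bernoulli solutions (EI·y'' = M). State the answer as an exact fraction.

Load 1 — applied couple M₀=7 kN·m at a=6 m (b=L-a=2):
  θ_1 = M₀x/EI  [x≤a] = 7·4/1000 = 7/250 rad
Load 2 — point force P=5 kN at a=8/3 m (b=L-a=16/3):
  θ_2 = -Pa²/(2EI)  [x>a] = -5·(8/3)²/(2·1000) = -4/225 rad
Load 3 — point force P=3 kN at a=2 m (b=L-a=6):
  θ_3 = -Pa²/(2EI)  [x>a] = -3·2²/(2·1000) = -3/500 rad
Superposition: θ = Σ θ_i = 19/4500 rad ≈ 0.004222 rad

θ(4) = 19/4500 rad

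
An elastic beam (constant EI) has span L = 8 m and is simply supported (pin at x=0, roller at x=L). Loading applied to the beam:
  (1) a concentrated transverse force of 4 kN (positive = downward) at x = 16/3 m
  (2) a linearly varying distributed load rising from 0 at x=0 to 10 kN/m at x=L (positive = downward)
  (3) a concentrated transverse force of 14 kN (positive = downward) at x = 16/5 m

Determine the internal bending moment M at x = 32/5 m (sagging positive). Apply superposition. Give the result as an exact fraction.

Load 1 — point force P=4 kN at a=16/3 m (b=L-a=8/3):
  M_1 = Pa(L-x)/L  [x>a] = 4·(16/3)·(8-(32/5))/8 = 64/15 kN·m
Load 2 — triangular load w₀=10 kN/m (0→w₀ over full span):
  M_2 = w₀Lx/6 - w₀x³/(6L) = 10·8·(32/5)/6 - 10·(32/5)³/(6·8) = 768/25 kN·m
Load 3 — point force P=14 kN at a=16/5 m (b=L-a=24/5):
  M_3 = Pa(L-x)/L  [x>a] = 14·(16/5)·(8-(32/5))/8 = 224/25 kN·m
Superposition: M = Σ M_i = 3296/75 kN·m ≈ 43.946667 kN·m

M(32/5) = 3296/75 kN·m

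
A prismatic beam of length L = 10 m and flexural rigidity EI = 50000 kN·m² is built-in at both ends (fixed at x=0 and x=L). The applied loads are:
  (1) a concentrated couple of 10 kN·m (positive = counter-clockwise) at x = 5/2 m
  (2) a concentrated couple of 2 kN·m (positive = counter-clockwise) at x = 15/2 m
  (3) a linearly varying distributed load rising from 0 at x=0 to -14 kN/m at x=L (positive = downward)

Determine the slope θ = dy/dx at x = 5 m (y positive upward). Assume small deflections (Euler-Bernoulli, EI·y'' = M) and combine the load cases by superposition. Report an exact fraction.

Load 1 — applied couple M₀=10 kN·m at a=5/2 m (b=L-a=15/2):
  θ_1 = (R_Ax²/2 - M_Ax - M₀(x-a))/EI  [x>a] with R_A=9/8, M_A=-15/8 = ((9/8)·5²/2 - (-15/8)·5 - 10·(5-(5/2)))/50000 = -1/32000 rad
Load 2 — applied couple M₀=2 kN·m at a=15/2 m (b=L-a=5/2):
  θ_2 = (R_Ax²/2 - M_Ax)/EI  [x≤a] with R_A=9/40, M_A=5/8 = ((9/40)·5²/2 - (5/8)·5)/50000 = -1/160000 rad
Load 3 — triangular load w₀=-14 kN/m (0→w₀ over full span):
  θ_3 = -w₀(2x(L-x)(L-2x)(x+2L)+x²(L-x)²)/(120LEI) = -(-14)·(2·5·(10-5)·(10-2·5)·(5+2·10)+5²·(10-5)²)/(120·10·50000) = 7/48000 rad
Superposition: θ = Σ θ_i = 13/120000 rad ≈ 0.000108 rad

θ(5) = 13/120000 rad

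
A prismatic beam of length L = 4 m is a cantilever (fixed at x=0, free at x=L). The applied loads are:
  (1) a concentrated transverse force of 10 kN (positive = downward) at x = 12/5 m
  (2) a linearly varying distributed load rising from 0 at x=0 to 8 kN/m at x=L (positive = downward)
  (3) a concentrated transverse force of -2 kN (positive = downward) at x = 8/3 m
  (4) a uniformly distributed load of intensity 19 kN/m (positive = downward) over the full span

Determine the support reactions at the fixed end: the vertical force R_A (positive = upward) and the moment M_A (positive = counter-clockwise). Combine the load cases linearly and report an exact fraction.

Load 1 — point force P=10 kN at a=12/5 m (b=L-a=8/5):
  R_A = P = 10 kN
  M_A = Pa = 10·(12/5) = 24 kN·m
Load 2 — triangular load w₀=8 kN/m (0→w₀ over full span):
  R_A = w₀L/2 = 8·4/2 = 16 kN
  M_A = w₀L²/3 = 8·4²/3 = 128/3 kN·m
Load 3 — point force P=-2 kN at a=8/3 m (b=L-a=4/3):
  R_A = P = (-2) = -2 kN
  M_A = Pa = (-2)·(8/3) = -16/3 kN·m
Load 4 — uniform load w=19 kN/m over full span:
  R_A = wL = 19·4 = 76 kN
  M_A = wL²/2 = 19·4²/2 = 152 kN·m
Superposition: R_A = 100 kN, M_A = 640/3 kN·m

R_A = 100 kN, M_A = 640/3 kN·m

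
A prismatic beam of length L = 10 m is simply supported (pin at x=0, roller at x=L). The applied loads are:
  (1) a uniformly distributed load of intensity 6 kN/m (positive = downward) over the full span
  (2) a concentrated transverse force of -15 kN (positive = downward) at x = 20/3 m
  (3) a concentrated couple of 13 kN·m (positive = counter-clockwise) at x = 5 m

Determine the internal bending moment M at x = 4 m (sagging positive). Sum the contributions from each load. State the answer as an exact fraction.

M(4) = 286/5 kN·m

Load 1 — uniform load w=6 kN/m over full span:
  M_1 = wx(L-x)/2 = 6·4·(10-4)/2 = 72 kN·m
Load 2 — point force P=-15 kN at a=20/3 m (b=L-a=10/3):
  M_2 = Pbx/L  [x≤a] = (-15)·(10/3)·4/10 = -20 kN·m
Load 3 — applied couple M₀=13 kN·m at a=5 m (b=L-a=5):
  M_3 = M₀x/L  [x≤a] = 13·4/10 = 26/5 kN·m
Superposition: M = Σ M_i = 286/5 kN·m ≈ 57.200000 kN·m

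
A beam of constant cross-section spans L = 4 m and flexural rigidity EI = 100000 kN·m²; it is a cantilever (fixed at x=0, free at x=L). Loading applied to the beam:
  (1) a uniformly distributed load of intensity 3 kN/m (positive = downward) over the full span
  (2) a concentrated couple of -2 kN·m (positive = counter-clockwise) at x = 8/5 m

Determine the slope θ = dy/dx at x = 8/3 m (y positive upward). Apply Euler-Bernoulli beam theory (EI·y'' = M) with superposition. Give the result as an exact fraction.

Load 1 — uniform load w=3 kN/m over full span:
  θ_1 = -wx(x²-3Lx+3L²)/(6EI) = -3·(8/3)·((8/3)²-3·4·(8/3)+3·4²)/(6·100000) = -26/84375 rad
Load 2 — applied couple M₀=-2 kN·m at a=8/5 m (b=L-a=12/5):
  θ_2 = M₀a/EI  [x>a] = (-2)·(8/5)/100000 = -1/31250 rad
Superposition: θ = Σ θ_i = -287/843750 rad ≈ -0.000340 rad

θ(8/3) = -287/843750 rad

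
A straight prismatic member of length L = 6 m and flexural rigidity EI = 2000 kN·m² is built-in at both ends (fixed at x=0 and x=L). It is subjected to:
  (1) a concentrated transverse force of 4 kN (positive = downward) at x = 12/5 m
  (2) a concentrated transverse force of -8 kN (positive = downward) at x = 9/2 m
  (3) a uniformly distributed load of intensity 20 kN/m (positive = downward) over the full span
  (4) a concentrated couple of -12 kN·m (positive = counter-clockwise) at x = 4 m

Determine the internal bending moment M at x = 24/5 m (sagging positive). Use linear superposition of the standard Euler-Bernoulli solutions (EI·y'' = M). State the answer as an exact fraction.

M(24/5) = -2911/2500 kN·m

Load 1 — point force P=4 kN at a=12/5 m (b=L-a=18/5):
  M_1 = Pa²(a+3b)(L-x)/L³ - Pa²b/L²  [x>a] = 4·(12/5)²·((12/5)+3·(18/5))·(6-(24/5))/6³ - 4·(12/5)²·(18/5)/6² = -384/625 kN·m
Load 2 — point force P=-8 kN at a=9/2 m (b=L-a=3/2):
  M_2 = Pa²(a+3b)(L-x)/L³ - Pa²b/L²  [x>a] = (-8)·(9/2)²·((9/2)+3·(3/2))·(6-(24/5))/6³ - (-8)·(9/2)²·(3/2)/6² = -27/20 kN·m
Load 3 — uniform load w=20 kN/m over full span:
  M_3 = wLx/2 - wL²/12 - wx²/2 = 20·6·(24/5)/2 - 20·6²/12 - 20·(24/5)²/2 = -12/5 kN·m
Load 4 — applied couple M₀=-12 kN·m at a=4 m (b=L-a=2):
  M_4 = R_Ax - M_A - M₀  [x>a] with R_A=-8/3, M_A=-4 = (-8/3)·(24/5) - (-4) - (-12) = 16/5 kN·m
Superposition: M = Σ M_i = -2911/2500 kN·m ≈ -1.164400 kN·m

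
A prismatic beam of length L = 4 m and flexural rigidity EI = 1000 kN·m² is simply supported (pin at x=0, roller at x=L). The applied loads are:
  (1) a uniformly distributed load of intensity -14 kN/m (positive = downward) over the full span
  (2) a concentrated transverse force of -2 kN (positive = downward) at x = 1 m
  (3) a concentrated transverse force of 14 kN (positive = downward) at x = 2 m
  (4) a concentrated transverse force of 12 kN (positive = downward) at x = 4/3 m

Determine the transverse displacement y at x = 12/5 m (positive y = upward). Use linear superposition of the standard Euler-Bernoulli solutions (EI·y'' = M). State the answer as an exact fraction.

y(12/5) = 135331/8437500 m

Load 1 — uniform load w=-14 kN/m over full span:
  y_1 = -wx(L³-2Lx²+x³)/(24EI) = -(-14)·(12/5)·(4³-2·4·(12/5)²+(12/5)³)/(24·1000) = 3472/78125 m
Load 2 — point force P=-2 kN at a=1 m (b=L-a=3):
  y_2 = -Pa(L-x)(2Lx-a²-x²)/(6LEI)  [x>a] = -(-2)·1·(4-(12/5))·(2·4·(12/5)-1²-(12/5)²)/(6·4·1000) = 311/187500 m
Load 3 — point force P=14 kN at a=2 m (b=L-a=2):
  y_3 = -Pa(L-x)(2Lx-a²-x²)/(6LEI)  [x>a] = -14·2·(4-(12/5))·(2·4·(12/5)-2²-(12/5)²)/(6·4·1000) = -826/46875 m
Load 4 — point force P=12 kN at a=4/3 m (b=L-a=8/3):
  y_4 = -Pa(L-x)(2Lx-a²-x²)/(6LEI)  [x>a] = -12·(4/3)·(4-(12/5))·(2·4·(12/5)-(4/3)²-(12/5)²)/(6·4·1000) = -5248/421875 m
Superposition: y = Σ y_i = 135331/8437500 m ≈ 0.016039 m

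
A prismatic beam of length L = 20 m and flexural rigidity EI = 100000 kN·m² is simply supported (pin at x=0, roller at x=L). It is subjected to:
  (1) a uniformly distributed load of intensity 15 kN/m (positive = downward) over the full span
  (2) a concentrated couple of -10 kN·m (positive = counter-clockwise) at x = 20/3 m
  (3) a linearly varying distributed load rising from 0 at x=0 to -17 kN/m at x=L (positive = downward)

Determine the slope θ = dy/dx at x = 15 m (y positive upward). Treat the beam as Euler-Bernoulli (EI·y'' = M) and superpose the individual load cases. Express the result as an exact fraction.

θ(15) = 5821/384000 rad

Load 1 — uniform load w=15 kN/m over full span:
  θ_1 = -w(L³-6Lx²+4x³)/(24EI) = -15·(20³-6·20·15²+4·15³)/(24·100000) = 11/320 rad
Load 2 — applied couple M₀=-10 kN·m at a=20/3 m (b=L-a=40/3):
  θ_2 = (M₀x²/(2L)-M₀(x-a)+C₁)/EI  [x>a] with C₁=M₀(3b²-L²)/(6L)=-100/9 = ((-10)·15²/(2·20)-(-10)·(15-(20/3))+(-100/9))/100000 = 23/144000 rad
Load 3 — triangular load w₀=-17 kN/m (0→w₀ over full span):
  θ_3 = -w₀(7L⁴-30L²x²+15x⁴)/(360LEI) = -(-17)·(7·20⁴-30·20²·15²+15·15⁴)/(360·20·100000) = -22321/1152000 rad
Superposition: θ = Σ θ_i = 5821/384000 rad ≈ 0.015159 rad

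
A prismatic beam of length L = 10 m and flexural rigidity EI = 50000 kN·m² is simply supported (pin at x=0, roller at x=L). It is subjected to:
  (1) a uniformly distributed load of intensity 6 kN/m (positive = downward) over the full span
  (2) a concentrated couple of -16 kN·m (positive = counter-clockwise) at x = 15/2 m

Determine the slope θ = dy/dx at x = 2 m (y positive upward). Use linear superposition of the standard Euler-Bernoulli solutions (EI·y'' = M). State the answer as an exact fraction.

Load 1 — uniform load w=6 kN/m over full span:
  θ_1 = -w(L³-6Lx²+4x³)/(24EI) = -6·(10³-6·10·2²+4·2³)/(24·50000) = -99/25000 rad
Load 2 — applied couple M₀=-16 kN·m at a=15/2 m (b=L-a=5/2):
  θ_2 = (M₀x²/(2L)+C₁)/EI  [x≤a] with C₁=M₀(3b²-L²)/(6L)=65/3 = ((-16)·2²/(2·10)+(65/3))/50000 = 277/750000 rad
Superposition: θ = Σ θ_i = -2693/750000 rad ≈ -0.003591 rad

θ(2) = -2693/750000 rad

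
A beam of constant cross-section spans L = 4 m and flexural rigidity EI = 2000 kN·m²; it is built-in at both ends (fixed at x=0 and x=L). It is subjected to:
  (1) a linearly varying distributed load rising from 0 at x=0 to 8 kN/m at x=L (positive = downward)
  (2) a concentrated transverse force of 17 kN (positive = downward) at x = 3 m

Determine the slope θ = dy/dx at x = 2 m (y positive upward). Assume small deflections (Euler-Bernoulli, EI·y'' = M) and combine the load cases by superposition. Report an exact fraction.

θ(2) = -319/480000 rad

Load 1 — triangular load w₀=8 kN/m (0→w₀ over full span):
  θ_1 = -w₀(2x(L-x)(L-2x)(x+2L)+x²(L-x)²)/(120LEI) = -8·(2·2·(4-2)·(4-2·2)·(2+2·4)+2²·(4-2)²)/(120·4·2000) = -1/7500 rad
Load 2 — point force P=17 kN at a=3 m (b=L-a=1):
  θ_2 = -Pb²x(2aL-(3a+b)x)/(2L³EI)  [x≤a] = -17·1²·2·(2·3·4-(3·3+1)·2)/(2·4³·2000) = -17/32000 rad
Superposition: θ = Σ θ_i = -319/480000 rad ≈ -0.000665 rad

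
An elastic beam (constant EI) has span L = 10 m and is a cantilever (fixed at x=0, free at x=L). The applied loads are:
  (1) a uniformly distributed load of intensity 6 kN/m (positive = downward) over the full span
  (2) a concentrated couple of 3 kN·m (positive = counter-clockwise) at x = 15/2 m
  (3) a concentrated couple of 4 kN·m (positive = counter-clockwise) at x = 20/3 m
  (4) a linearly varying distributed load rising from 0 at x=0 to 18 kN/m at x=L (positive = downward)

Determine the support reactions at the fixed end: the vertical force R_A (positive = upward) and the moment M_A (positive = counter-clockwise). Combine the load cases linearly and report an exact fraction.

Load 1 — uniform load w=6 kN/m over full span:
  R_A = wL = 6·10 = 60 kN
  M_A = wL²/2 = 6·10²/2 = 300 kN·m
Load 2 — applied couple M₀=3 kN·m at a=15/2 m (b=L-a=5/2):
  R_A = 0 kN
  M_A = -M₀ = -3 kN·m
Load 3 — applied couple M₀=4 kN·m at a=20/3 m (b=L-a=10/3):
  R_A = 0 kN
  M_A = -M₀ = -4 kN·m
Load 4 — triangular load w₀=18 kN/m (0→w₀ over full span):
  R_A = w₀L/2 = 18·10/2 = 90 kN
  M_A = w₀L²/3 = 18·10²/3 = 600 kN·m
Superposition: R_A = 150 kN, M_A = 893 kN·m

R_A = 150 kN, M_A = 893 kN·m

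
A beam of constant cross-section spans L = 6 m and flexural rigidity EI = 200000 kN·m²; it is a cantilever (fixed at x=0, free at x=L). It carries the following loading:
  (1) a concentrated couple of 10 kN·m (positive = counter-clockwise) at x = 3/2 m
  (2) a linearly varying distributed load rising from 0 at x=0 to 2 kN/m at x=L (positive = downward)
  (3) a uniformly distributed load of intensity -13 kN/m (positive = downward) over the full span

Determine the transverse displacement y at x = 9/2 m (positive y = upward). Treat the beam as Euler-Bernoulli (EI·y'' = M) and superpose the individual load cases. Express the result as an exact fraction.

Load 1 — applied couple M₀=10 kN·m at a=3/2 m (b=L-a=9/2):
  y_1 = M₀a(2x-a)/(2EI)  [x>a] = 10·(3/2)·(2·(9/2)-(3/2))/(2·200000) = 9/32000 m
Load 2 — triangular load w₀=2 kN/m (0→w₀ over full span):
  y_2 = (w₀Lx³/12-w₀L²x²/6-w₀x⁵/(120L))/EI = (2·6·(9/2)³/12-2·6²·(9/2)²/6-2·(9/2)⁵/(120·6))/200000 = -200961/256000000 m
Load 3 — uniform load w=-13 kN/m over full span:
  y_3 = -wx²(x²-4Lx+6L²)/(24EI) = -(-13)·(9/2)²·((9/2)²-4·6·(9/2)+6·6²)/(24·200000) = 180063/25600000 m
Superposition: y = Σ y_i = 1671669/256000000 m ≈ 0.006530 m

y(9/2) = 1671669/256000000 m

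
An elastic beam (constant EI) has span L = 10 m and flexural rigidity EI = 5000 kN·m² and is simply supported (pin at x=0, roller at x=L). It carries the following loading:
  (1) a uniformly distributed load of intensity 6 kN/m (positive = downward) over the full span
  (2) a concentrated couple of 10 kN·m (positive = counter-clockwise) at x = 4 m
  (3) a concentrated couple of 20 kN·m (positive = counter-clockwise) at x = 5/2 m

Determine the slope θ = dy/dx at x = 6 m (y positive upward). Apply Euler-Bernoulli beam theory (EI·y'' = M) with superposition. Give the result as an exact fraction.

θ(6) = 249/20000 rad

Load 1 — uniform load w=6 kN/m over full span:
  θ_1 = -w(L³-6Lx²+4x³)/(24EI) = -6·(10³-6·10·6²+4·6³)/(24·5000) = 37/2500 rad
Load 2 — applied couple M₀=10 kN·m at a=4 m (b=L-a=6):
  θ_2 = (M₀x²/(2L)-M₀(x-a)+C₁)/EI  [x>a] with C₁=M₀(3b²-L²)/(6L)=4/3 = (10·6²/(2·10)-10·(6-4)+(4/3))/5000 = -1/7500 rad
Load 3 — applied couple M₀=20 kN·m at a=5/2 m (b=L-a=15/2):
  θ_3 = (M₀x²/(2L)-M₀(x-a)+C₁)/EI  [x>a] with C₁=M₀(3b²-L²)/(6L)=275/12 = (20·6²/(2·10)-20·(6-(5/2))+(275/12))/5000 = -133/60000 rad
Superposition: θ = Σ θ_i = 249/20000 rad ≈ 0.012450 rad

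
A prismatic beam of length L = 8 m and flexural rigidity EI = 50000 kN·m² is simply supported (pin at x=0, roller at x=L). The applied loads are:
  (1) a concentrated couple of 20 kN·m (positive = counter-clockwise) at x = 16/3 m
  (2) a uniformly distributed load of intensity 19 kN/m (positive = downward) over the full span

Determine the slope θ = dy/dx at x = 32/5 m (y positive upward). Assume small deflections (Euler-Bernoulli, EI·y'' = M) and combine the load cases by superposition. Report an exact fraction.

Load 1 — applied couple M₀=20 kN·m at a=16/3 m (b=L-a=8/3):
  θ_1 = (M₀x²/(2L)-M₀(x-a)+C₁)/EI  [x>a] with C₁=M₀(3b²-L²)/(6L)=-160/9 = (20·(32/5)²/(2·8)-20·((32/5)-(16/3))+(-160/9))/50000 = 34/140625 rad
Load 2 — uniform load w=19 kN/m over full span:
  θ_2 = -w(L³-6Lx²+4x³)/(24EI) = -19·(8³-6·8·(32/5)²+4·(32/5)³)/(24·50000) = 2508/390625 rad
Superposition: θ = Σ θ_i = 23422/3515625 rad ≈ 0.006662 rad

θ(32/5) = 23422/3515625 rad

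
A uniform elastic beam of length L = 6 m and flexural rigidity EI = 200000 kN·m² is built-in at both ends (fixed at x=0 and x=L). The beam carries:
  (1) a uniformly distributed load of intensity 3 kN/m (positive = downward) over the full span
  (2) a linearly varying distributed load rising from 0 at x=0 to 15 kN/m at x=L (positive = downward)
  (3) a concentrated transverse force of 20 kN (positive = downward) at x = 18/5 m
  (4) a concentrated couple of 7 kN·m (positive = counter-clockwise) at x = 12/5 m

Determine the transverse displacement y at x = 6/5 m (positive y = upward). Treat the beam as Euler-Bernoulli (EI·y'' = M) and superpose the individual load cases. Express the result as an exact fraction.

Load 1 — uniform load w=3 kN/m over full span:
  y_1 = -wx²(L-x)²/(24EI) = -3·(6/5)²·(6-(6/5))²/(24·200000) = -81/3906250 m
Load 2 — triangular load w₀=15 kN/m (0→w₀ over full span):
  y_2 = -w₀x²(L-x)²(x+2L)/(120LEI) = -15·(6/5)²·(6-(6/5))²·((6/5)+2·6)/(120·6·200000) = -891/19531250 m
Load 3 — point force P=20 kN at a=18/5 m (b=L-a=12/5):
  y_3 = -Pb²x²(3aL-(3a+b)x)/(6L³EI)  [x≤a] = -20·(12/5)²·(6/5)²·(3·(18/5)·6-(3·(18/5)+(12/5))·(6/5))/(6·6³·200000) = -306/9765625 m
Load 4 — applied couple M₀=7 kN·m at a=12/5 m (b=L-a=18/5):
  y_4 = (R_Ax³/6 - M_Ax²/2)/EI  [x≤a] with R_A=42/25, M_A=21/25 = ((42/25)·(6/5)³/6 - (21/25)·(6/5)²/2)/200000 = -189/312500000 m
Superposition: y = Σ y_i = -30717/312500000 m ≈ -0.000098 m

y(6/5) = -30717/312500000 m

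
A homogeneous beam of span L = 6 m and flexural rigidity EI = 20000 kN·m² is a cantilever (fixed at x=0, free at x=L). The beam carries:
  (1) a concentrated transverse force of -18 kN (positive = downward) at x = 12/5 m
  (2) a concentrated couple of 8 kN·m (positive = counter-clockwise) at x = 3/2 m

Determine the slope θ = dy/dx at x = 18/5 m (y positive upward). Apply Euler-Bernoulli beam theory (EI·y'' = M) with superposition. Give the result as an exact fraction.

Load 1 — point force P=-18 kN at a=12/5 m (b=L-a=18/5):
  θ_1 = -Pa²/(2EI)  [x>a] = -(-18)·(12/5)²/(2·20000) = 81/31250 rad
Load 2 — applied couple M₀=8 kN·m at a=3/2 m (b=L-a=9/2):
  θ_2 = M₀a/EI  [x>a] = 8·(3/2)/20000 = 3/5000 rad
Superposition: θ = Σ θ_i = 399/125000 rad ≈ 0.003192 rad

θ(18/5) = 399/125000 rad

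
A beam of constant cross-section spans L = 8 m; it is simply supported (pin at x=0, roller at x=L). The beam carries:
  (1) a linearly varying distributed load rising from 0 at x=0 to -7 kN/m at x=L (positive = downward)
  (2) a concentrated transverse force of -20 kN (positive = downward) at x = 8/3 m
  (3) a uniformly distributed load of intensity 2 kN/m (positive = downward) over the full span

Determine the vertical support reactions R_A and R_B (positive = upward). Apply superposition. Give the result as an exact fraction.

R_A = -44/3 kN, R_B = -52/3 kN

Load 1 — triangular load w₀=-7 kN/m (0→w₀ over full span):
  R_A = w₀L/6 = (-7)·8/6 = -28/3 kN
  R_B = w₀L/3 = (-7)·8/3 = -56/3 kN
Load 2 — point force P=-20 kN at a=8/3 m (b=L-a=16/3):
  R_A = Pb/L = (-20)·(16/3)/8 = -40/3 kN
  R_B = Pa/L = (-20)·(8/3)/8 = -20/3 kN
Load 3 — uniform load w=2 kN/m over full span:
  R_A = wL/2 = 2·8/2 = 8 kN
  R_B = wL/2 = 2·8/2 = 8 kN
Superposition: R_A = -44/3 kN, R_B = -52/3 kN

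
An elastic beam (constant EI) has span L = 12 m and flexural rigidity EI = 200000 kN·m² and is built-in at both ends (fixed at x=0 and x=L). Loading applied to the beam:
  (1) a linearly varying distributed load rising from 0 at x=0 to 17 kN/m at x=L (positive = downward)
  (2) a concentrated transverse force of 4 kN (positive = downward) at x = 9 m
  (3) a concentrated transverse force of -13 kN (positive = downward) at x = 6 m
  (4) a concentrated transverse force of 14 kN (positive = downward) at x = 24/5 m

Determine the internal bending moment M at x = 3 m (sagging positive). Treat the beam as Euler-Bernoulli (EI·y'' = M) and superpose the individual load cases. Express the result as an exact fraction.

Load 1 — triangular load w₀=17 kN/m (0→w₀ over full span):
  M_1 = 3w₀Lx/20 - w₀L²/30 - w₀x³/(6L) = 3·17·12·3/20 - 17·12²/30 - 17·3³/(6·12) = 153/40 kN·m
Load 2 — point force P=4 kN at a=9 m (b=L-a=3):
  M_2 = Pb²(3a+b)x/L³ - Pab²/L²  [x≤a] = 4·3²·(3·9+3)·3/12³ - 4·9·3²/12² = -3/8 kN·m
Load 3 — point force P=-13 kN at a=6 m (b=L-a=6):
  M_3 = Pb²(3a+b)x/L³ - Pab²/L²  [x≤a] = (-13)·6²·(3·6+6)·3/12³ - (-13)·6·6²/12² = 0 kN·m
Load 4 — point force P=14 kN at a=24/5 m (b=L-a=36/5):
  M_4 = Pb²(3a+b)x/L³ - Pab²/L²  [x≤a] = 14·(36/5)²·(3·(24/5)+(36/5))·3/12³ - 14·(24/5)·(36/5)²/12² = 378/125 kN·m
Superposition: M = Σ M_i = 3237/500 kN·m ≈ 6.474000 kN·m

M(3) = 3237/500 kN·m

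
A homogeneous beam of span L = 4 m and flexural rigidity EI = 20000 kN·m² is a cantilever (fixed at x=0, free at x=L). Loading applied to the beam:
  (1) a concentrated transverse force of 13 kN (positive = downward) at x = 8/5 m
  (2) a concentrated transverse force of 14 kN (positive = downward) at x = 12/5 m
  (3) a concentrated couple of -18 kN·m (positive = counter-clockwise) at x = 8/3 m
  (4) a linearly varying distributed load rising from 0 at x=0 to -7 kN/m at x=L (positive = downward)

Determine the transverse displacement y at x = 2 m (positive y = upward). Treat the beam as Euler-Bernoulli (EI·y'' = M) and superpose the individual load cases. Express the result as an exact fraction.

Load 1 — point force P=13 kN at a=8/5 m (b=L-a=12/5):
  y_1 = -Pa²(3x-a)/(6EI)  [x>a] = -13·(8/5)²·(3·2-(8/5))/(6·20000) = -286/234375 m
Load 2 — point force P=14 kN at a=12/5 m (b=L-a=8/5):
  y_2 = -Px²(3a-x)/(6EI)  [x≤a] = -14·2²·(3·(12/5)-2)/(6·20000) = -91/37500 m
Load 3 — applied couple M₀=-18 kN·m at a=8/3 m (b=L-a=4/3):
  y_3 = M₀x²/(2EI)  [x≤a] = (-18)·2²/(2·20000) = -9/5000 m
Load 4 — triangular load w₀=-7 kN/m (0→w₀ over full span):
  y_4 = (w₀Lx³/12-w₀L²x²/6-w₀x⁵/(120L))/EI = ((-7)·4·2³/12-(-7)·4²·2²/6-(-7)·2⁵/(120·4))/20000 = 847/300000 m
Superposition: y = Σ y_i = -6559/2500000 m ≈ -0.002624 m

y(2) = -6559/2500000 m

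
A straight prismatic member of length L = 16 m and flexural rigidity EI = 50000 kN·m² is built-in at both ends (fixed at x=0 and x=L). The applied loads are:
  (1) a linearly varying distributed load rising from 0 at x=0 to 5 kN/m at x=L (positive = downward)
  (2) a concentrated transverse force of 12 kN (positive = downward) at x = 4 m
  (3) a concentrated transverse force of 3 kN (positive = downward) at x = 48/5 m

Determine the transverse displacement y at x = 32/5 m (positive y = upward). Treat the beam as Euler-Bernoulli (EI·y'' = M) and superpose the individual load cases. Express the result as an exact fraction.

Load 1 — triangular load w₀=5 kN/m (0→w₀ over full span):
  y_1 = -w₀x²(L-x)²(x+2L)/(120LEI) = -5·(32/5)²·(16-(32/5))²·((32/5)+2·16)/(120·16·50000) = -73728/9765625 m
Load 2 — point force P=12 kN at a=4 m (b=L-a=12):
  y_2 = -Pa²(L-x)²(3bL-(3b+a)(L-x))/(6L³EI)  [x>a] = -12·4²·(16-(32/5))²·(3·12·16-(3·12+4)·(16-(32/5)))/(6·16³·50000) = -216/78125 m
Load 3 — point force P=3 kN at a=48/5 m (b=L-a=32/5):
  y_3 = -Pb²x²(3aL-(3a+b)x)/(6L³EI)  [x≤a] = -3·(32/5)²·(32/5)²·(3·(48/5)·16-(3·(48/5)+(32/5))·(32/5))/(6·16³·50000) = -47104/48828125 m
Superposition: y = Σ y_i = -550744/48828125 m ≈ -0.011279 m

y(32/5) = -550744/48828125 m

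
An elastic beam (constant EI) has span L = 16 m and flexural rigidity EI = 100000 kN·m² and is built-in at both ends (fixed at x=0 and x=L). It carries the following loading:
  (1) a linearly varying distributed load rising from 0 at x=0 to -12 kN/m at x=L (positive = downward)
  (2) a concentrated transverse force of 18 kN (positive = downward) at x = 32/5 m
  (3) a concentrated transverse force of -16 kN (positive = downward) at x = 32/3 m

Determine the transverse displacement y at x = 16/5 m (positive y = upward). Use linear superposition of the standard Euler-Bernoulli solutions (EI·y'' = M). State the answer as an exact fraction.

y(16/5) = 11663488/3955078125 m

Load 1 — triangular load w₀=-12 kN/m (0→w₀ over full span):
  y_1 = -w₀x²(L-x)²(x+2L)/(120LEI) = -(-12)·(16/5)²·(16-(16/5))²·((16/5)+2·16)/(120·16·100000) = 180224/48828125 m
Load 2 — point force P=18 kN at a=32/5 m (b=L-a=48/5):
  y_2 = -Pb²x²(3aL-(3a+b)x)/(6L³EI)  [x≤a] = -18·(48/5)²·(16/5)²·(3·(32/5)·16-(3·(32/5)+(48/5))·(16/5))/(6·16³·100000) = -72576/48828125 m
Load 3 — point force P=-16 kN at a=32/3 m (b=L-a=16/3):
  y_3 = -Pb²x²(3aL-(3a+b)x)/(6L³EI)  [x≤a] = -(-16)·(16/3)²·(16/5)²·(3·(32/3)·16-(3·(32/3)+(16/3))·(16/5))/(6·16³·100000) = 23552/31640625 m
Superposition: y = Σ y_i = 11663488/3955078125 m ≈ 0.002949 m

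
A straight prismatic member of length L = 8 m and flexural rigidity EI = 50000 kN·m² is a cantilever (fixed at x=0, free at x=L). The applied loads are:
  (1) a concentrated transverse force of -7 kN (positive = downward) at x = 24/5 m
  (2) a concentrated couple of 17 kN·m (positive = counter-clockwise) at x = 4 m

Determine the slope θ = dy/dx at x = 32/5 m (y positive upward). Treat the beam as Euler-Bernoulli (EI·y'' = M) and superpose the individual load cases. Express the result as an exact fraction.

θ(32/5) = 929/312500 rad

Load 1 — point force P=-7 kN at a=24/5 m (b=L-a=16/5):
  θ_1 = -Pa²/(2EI)  [x>a] = -(-7)·(24/5)²/(2·50000) = 126/78125 rad
Load 2 — applied couple M₀=17 kN·m at a=4 m (b=L-a=4):
  θ_2 = M₀a/EI  [x>a] = 17·4/50000 = 17/12500 rad
Superposition: θ = Σ θ_i = 929/312500 rad ≈ 0.002973 rad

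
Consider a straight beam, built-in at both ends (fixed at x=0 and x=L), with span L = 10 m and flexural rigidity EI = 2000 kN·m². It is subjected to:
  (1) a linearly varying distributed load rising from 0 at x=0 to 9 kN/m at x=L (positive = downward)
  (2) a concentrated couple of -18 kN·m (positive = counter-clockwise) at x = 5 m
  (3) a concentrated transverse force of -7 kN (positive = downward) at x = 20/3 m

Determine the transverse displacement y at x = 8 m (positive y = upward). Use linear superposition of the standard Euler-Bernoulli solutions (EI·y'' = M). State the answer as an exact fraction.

y(8) = -91799/4050000 m

Load 1 — triangular load w₀=9 kN/m (0→w₀ over full span):
  y_1 = -w₀x²(L-x)²(x+2L)/(120LEI) = -9·8²·(10-8)²·(8+2·10)/(120·10·2000) = -84/3125 m
Load 2 — applied couple M₀=-18 kN·m at a=5 m (b=L-a=5):
  y_2 = (R_Ax³/6 - M_Ax²/2 - M₀(x-a)²/2)/EI  [x>a] with R_A=-27/10, M_A=-9/2 = ((-27/10)·8³/6 - (-9/2)·8²/2 - (-18)·(8-5)²/2)/2000 = -27/10000 m
Load 3 — point force P=-7 kN at a=20/3 m (b=L-a=10/3):
  y_3 = -Pa²(L-x)²(3bL-(3b+a)(L-x))/(6L³EI)  [x>a] = -(-7)·(20/3)²·(10-8)²·(3·(10/3)·10-(3·(10/3)+(20/3))·(10-8))/(6·10³·2000) = 14/2025 m
Superposition: y = Σ y_i = -91799/4050000 m ≈ -0.022666 m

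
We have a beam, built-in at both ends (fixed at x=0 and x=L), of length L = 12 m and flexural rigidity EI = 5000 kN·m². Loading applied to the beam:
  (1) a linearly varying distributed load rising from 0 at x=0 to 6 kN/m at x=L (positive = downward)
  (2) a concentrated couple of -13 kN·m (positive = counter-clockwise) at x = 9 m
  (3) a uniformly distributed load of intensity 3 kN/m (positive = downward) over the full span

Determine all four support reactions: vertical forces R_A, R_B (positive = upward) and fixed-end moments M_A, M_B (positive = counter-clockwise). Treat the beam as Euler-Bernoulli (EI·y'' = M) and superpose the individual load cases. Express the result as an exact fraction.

Load 1 — triangular load w₀=6 kN/m (0→w₀ over full span):
  R_A = 3w₀L/20 = 3·6·12/20 = 54/5 kN
  M_A = w₀L²/30 = 6·12²/30 = 144/5 kN·m
  R_B = 7w₀L/20 = 7·6·12/20 = 126/5 kN
  M_B = -w₀L²/20 = -6·12²/20 = -216/5 kN·m
Load 2 — applied couple M₀=-13 kN·m at a=9 m (b=L-a=3):
  R_A = 6M₀ab/L³ = 6·(-13)·9·3/12³ = -39/32 kN
  M_A = M₀b(2a-b)/L² = (-13)·3·(2·9-3)/12² = -65/16 kN·m
  R_B = -6M₀ab/L³ = -6·(-13)·9·3/12³ = 39/32 kN
  M_B = M₀a(2b-a)/L² = (-13)·9·(2·3-9)/12² = 39/16 kN·m
Load 3 — uniform load w=3 kN/m over full span:
  R_A = wL/2 = 3·12/2 = 18 kN
  M_A = wL²/12 = 3·12²/12 = 36 kN·m
  R_B = wL/2 = 3·12/2 = 18 kN
  M_B = -wL²/12 = -3·12²/12 = -36 kN·m
Superposition: R_A = 4413/160 kN, M_A = 4859/80 kN·m, R_B = 7107/160 kN, M_B = -6141/80 kN·m

R_A = 4413/160 kN, M_A = 4859/80 kN·m, R_B = 7107/160 kN, M_B = -6141/80 kN·m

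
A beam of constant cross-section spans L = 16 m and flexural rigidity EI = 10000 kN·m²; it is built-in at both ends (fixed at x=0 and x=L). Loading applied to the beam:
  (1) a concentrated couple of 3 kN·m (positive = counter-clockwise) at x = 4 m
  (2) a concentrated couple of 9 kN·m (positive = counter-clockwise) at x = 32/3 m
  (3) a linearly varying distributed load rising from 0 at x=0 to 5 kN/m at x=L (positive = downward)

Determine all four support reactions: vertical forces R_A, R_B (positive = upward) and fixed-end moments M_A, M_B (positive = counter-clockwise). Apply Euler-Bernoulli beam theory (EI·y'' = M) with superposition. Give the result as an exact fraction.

R_A = 1659/128 kN, M_A = 2165/48 kN·m, R_B = 3461/128 kN, M_B = -1009/16 kN·m

Load 1 — applied couple M₀=3 kN·m at a=4 m (b=L-a=12):
  R_A = 6M₀ab/L³ = 6·3·4·12/16³ = 27/128 kN
  M_A = M₀b(2a-b)/L² = 3·12·(2·4-12)/16² = -9/16 kN·m
  R_B = -6M₀ab/L³ = -6·3·4·12/16³ = -27/128 kN
  M_B = M₀a(2b-a)/L² = 3·4·(2·12-4)/16² = 15/16 kN·m
Load 2 — applied couple M₀=9 kN·m at a=32/3 m (b=L-a=16/3):
  R_A = 6M₀ab/L³ = 6·9·(32/3)·(16/3)/16³ = 3/4 kN
  M_A = M₀b(2a-b)/L² = 9·(16/3)·(2·(32/3)-(16/3))/16² = 3 kN·m
  R_B = -6M₀ab/L³ = -6·9·(32/3)·(16/3)/16³ = -3/4 kN
  M_B = M₀a(2b-a)/L² = 9·(32/3)·(2·(16/3)-(32/3))/16² = 0 kN·m
Load 3 — triangular load w₀=5 kN/m (0→w₀ over full span):
  R_A = 3w₀L/20 = 3·5·16/20 = 12 kN
  M_A = w₀L²/30 = 5·16²/30 = 128/3 kN·m
  R_B = 7w₀L/20 = 7·5·16/20 = 28 kN
  M_B = -w₀L²/20 = -5·16²/20 = -64 kN·m
Superposition: R_A = 1659/128 kN, M_A = 2165/48 kN·m, R_B = 3461/128 kN, M_B = -1009/16 kN·m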